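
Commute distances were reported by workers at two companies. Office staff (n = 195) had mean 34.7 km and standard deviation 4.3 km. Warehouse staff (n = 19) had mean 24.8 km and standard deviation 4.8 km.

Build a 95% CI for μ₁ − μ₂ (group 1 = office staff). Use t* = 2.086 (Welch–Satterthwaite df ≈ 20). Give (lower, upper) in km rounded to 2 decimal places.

(7.51, 12.29)

Standard errors of each mean: 4.3/√195 = 0.3079 and 4.8/√19 = 1.1012.
SE(x̄₁ − x̄₂) = √(0.3079² + 1.1012²) = 1.1434 for independent samples with unequal variances.
With t* = 2.086, the margin is 2.086 × 1.1434 = 2.3851.
x̄₁ − x̄₂ = 34.7 − 24.8 = 9.9000; the interval is 9.9000 ± 2.3851 = (7.51, 12.29).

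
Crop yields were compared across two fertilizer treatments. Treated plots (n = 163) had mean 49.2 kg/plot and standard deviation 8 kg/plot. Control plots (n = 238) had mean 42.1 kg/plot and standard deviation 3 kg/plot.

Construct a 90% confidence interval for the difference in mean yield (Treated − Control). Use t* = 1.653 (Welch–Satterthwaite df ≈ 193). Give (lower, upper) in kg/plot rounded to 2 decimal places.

(6.02, 8.18)

Per-group SEs: s₁/√n₁ = 8/√163 = 0.6266, s₂/√n₂ = 3/√238 = 0.1945.
Unpooled SE of the difference: √(0.39262756 + 0.03783025) = 0.6561.
Margin of error = t* · SE = 1.653 × 0.6561 = 1.0845.
x̄₁ − x̄₂ = 49.2 − 42.1 = 7.1000.
CI: 7.1000 ± 1.0845 = (6.02, 8.18).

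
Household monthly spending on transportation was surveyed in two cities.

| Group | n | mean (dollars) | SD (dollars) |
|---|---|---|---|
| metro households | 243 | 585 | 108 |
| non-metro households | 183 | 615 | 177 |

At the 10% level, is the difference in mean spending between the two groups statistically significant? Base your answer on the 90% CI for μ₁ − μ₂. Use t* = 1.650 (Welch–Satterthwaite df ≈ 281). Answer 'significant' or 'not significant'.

SE₁ = s₁/√n₁ = 108/√243 = 6.9282; SE₂ = 177/√183 = 13.0842.
Independent samples, unequal variances: SE_diff = √(SE₁² + SE₂²) = √(47.99995524 + 171.19628964) = 14.8053.
t* = 1.650, so margin of error = 1.650 × 14.8053 = 24.4287.
Difference in means = 585 − 615 = -30.0000.
-30.0000 ± 24.4287 → (-54.4287, -5.5713).
The interval (-54.4287, -5.5713) does not contain 0, so the difference is significant.

significant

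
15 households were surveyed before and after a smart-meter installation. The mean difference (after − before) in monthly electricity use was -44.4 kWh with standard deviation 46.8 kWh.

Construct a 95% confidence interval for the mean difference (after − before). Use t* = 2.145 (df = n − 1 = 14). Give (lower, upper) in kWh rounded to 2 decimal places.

(-70.32, -18.48)

Paired design: SE = s_d/√n = 46.8/√15 = 12.0837.
t* = 2.145; margin of error = 2.145 × 12.0837 = 25.9195.
-44.4 ± 25.9195 → (-70.32, -18.48).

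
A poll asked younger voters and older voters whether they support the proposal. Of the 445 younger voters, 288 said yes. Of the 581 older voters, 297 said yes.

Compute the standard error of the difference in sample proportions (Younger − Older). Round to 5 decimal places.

First, p̂₁ = 288/445 = 0.6472; p̂₂ = 297/581 = 0.5112.
The two standard errors are √(0.6472×0.3528/445) = 0.02265 and √(0.5112×0.4888/581) = 0.02074.
Because the samples are independent, SE_diff = √(0.02265² + 0.02074²) = 0.03071.

0.03071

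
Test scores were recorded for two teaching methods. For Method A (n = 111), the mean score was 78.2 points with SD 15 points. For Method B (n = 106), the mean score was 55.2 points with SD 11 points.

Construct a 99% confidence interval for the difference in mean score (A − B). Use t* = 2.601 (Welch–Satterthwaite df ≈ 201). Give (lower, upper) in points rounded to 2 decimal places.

SE₁ = s₁/√n₁ = 15/√111 = 1.4237; SE₂ = 11/√106 = 1.0684.
Independent samples, unequal variances: SE_diff = √(SE₁² + SE₂²) = √(2.02692169 + 1.14147856) = 1.7800.
t* = 2.601, so margin of error = 2.601 × 1.7800 = 4.6298.
Difference in means = 78.2 − 55.2 = 23.0000.
23.0000 ± 4.6298 → (18.37, 27.63).

(18.37, 27.63)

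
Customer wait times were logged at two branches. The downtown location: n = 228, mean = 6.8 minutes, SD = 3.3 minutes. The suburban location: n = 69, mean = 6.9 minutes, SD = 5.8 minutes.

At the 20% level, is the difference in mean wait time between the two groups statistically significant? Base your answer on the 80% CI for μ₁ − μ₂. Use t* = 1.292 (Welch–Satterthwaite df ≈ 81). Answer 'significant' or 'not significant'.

not significant

SE₁ = s₁/√n₁ = 3.3/√228 = 0.2185; SE₂ = 5.8/√69 = 0.6982.
Independent samples, unequal variances: SE_diff = √(SE₁² + SE₂²) = √(0.04774225 + 0.48748324) = 0.7316.
t* = 1.292, so margin of error = 1.292 × 0.7316 = 0.9452.
Difference in means = 6.8 − 6.9 = -0.1000.
-0.1000 ± 0.9452 → (-1.0452, 0.8452).
The interval (-1.0452, 0.8452) contains 0, so the difference is not significant.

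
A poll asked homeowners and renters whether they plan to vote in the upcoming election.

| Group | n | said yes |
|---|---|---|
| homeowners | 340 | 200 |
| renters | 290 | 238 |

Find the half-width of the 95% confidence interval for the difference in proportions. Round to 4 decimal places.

0.0685

First, p̂₁ = 200/340 = 0.5882; p̂₂ = 238/290 = 0.8207.
The two standard errors are √(0.5882×0.4118/340) = 0.02669 and √(0.8207×0.1793/290) = 0.02253.
Because the samples are independent, SE_diff = √(0.02669² + 0.02253²) = 0.03493.
Using z* = 1.960 for 95%, ME = 1.960 × 0.03493 = 0.06846.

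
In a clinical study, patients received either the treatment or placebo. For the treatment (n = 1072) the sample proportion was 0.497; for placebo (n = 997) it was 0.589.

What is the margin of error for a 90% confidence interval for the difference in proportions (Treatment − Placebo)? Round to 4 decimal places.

The two standard errors are √(0.4970×0.5030/1072) = 0.01527 and √(0.5890×0.4110/997) = 0.01558.
Because the samples are independent, SE_diff = √(0.01527² + 0.01558²) = 0.02182.
Using z* = 1.645 for 90%, ME = 1.645 × 0.02182 = 0.03589.

0.0359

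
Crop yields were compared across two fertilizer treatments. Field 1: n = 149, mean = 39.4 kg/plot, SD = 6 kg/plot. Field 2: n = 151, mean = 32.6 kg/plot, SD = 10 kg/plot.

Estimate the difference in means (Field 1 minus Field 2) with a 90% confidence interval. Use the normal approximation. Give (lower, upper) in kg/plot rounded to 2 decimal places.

(5.24, 8.36)

SE₁ = s₁/√n₁ = 6/√149 = 0.4915; SE₂ = 10/√151 = 0.8138.
Independent samples, unequal variances: SE_diff = √(SE₁² + SE₂²) = √(0.24157225 + 0.66227044) = 0.9507.
z* = 1.645, so margin of error = 1.645 × 0.9507 = 1.5639.
Difference in means = 39.4 − 32.6 = 6.8000.
6.8000 ± 1.5639 → (5.24, 8.36).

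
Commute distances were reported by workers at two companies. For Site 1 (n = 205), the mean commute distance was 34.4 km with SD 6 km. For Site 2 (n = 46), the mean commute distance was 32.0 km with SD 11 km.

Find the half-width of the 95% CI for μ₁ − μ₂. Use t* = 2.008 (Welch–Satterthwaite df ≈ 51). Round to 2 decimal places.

Standard errors of each mean: 6/√205 = 0.4191 and 11/√46 = 1.6219.
SE(x̄₁ − x̄₂) = √(0.4191² + 1.6219²) = 1.6752 for independent samples with unequal variances.
With t* = 2.008, the margin is 2.008 × 1.6752 = 3.3638.

3.36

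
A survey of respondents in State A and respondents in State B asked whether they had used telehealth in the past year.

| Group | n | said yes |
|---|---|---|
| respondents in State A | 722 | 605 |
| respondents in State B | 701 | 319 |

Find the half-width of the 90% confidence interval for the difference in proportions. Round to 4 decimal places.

p̂₁ = 605/722 = 0.8380 and p̂₂ = 319/701 = 0.4551.
SE₁ = √(p̂₁(1−p̂₁)/n₁) = √(0.8380·0.1620/722) = 0.01371; SE₂ = √(0.4551·0.5449/701) = 0.01881.
Independent samples: SE of the difference = √(SE₁² + SE₂²) = √(0.0001879641 + 0.0003538161) = 0.02328.
z* for 90% confidence is 1.645, so the margin of error is 1.645 × 0.02328 = 0.03830.

0.0383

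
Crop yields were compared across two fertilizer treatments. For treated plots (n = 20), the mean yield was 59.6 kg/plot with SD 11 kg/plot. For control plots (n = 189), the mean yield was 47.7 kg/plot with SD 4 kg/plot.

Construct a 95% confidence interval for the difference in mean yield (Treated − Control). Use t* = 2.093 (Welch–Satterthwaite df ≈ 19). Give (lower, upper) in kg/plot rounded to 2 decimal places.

(6.72, 17.08)

Standard errors of each mean: 11/√20 = 2.4597 and 4/√189 = 0.2910.
SE(x̄₁ − x̄₂) = √(2.4597² + 0.2910²) = 2.4769 for independent samples with unequal variances.
With t* = 2.093, the margin is 2.093 × 2.4769 = 5.1842.
x̄₁ − x̄₂ = 59.6 − 47.7 = 11.9000; the interval is 11.9000 ± 5.1842 = (6.72, 17.08).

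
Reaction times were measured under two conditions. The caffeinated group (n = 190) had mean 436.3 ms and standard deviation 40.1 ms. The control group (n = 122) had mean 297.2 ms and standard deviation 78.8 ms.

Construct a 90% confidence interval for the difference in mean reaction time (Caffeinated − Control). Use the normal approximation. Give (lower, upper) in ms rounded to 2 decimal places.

(126.43, 151.77)

SE₁ = s₁/√n₁ = 40.1/√190 = 2.9092; SE₂ = 78.8/√122 = 7.1342.
Independent samples, unequal variances: SE_diff = √(SE₁² + SE₂²) = √(8.46344464 + 50.89680964) = 7.7046.
z* = 1.645, so margin of error = 1.645 × 7.7046 = 12.6741.
Difference in means = 436.3 − 297.2 = 139.1000.
139.1000 ± 12.6741 → (126.43, 151.77).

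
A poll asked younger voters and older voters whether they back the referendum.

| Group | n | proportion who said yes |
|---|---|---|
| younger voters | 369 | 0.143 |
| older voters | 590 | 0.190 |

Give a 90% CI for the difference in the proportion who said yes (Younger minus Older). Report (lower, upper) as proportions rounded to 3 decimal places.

(-0.087, -0.007)

Each SE is √(p̂(1−p̂)/n): √(0.1430·0.8570/369) = 0.01822 and √(0.1900·0.8100/590) = 0.01615.
SE(p̂₁ − p̂₂) = √(SE₁² + SE₂²) = √(0.0003319684 + 0.0002608225) = 0.02435, since the two samples are independent.
At 90% confidence z* = 1.645; margin = 1.645 × 0.02435 = 0.04006.
The difference is 0.1430 − 0.1900 = -0.0470, so the interval is -0.0470 ± 0.04006 = (-0.087, -0.007).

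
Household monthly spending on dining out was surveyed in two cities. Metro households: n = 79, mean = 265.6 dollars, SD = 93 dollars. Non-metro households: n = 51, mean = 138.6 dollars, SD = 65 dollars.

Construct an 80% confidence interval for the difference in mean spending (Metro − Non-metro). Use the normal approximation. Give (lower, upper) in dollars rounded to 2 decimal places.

SE₁ = s₁/√n₁ = 93/√79 = 10.4633; SE₂ = 65/√51 = 9.1018.
Independent samples, unequal variances: SE_diff = √(SE₁² + SE₂²) = √(109.48064689 + 82.84276324) = 13.8681.
z* = 1.282, so margin of error = 1.282 × 13.8681 = 17.7789.
Difference in means = 265.6 − 138.6 = 127.0000.
127.0000 ± 17.7789 → (109.22, 144.78).

(109.22, 144.78)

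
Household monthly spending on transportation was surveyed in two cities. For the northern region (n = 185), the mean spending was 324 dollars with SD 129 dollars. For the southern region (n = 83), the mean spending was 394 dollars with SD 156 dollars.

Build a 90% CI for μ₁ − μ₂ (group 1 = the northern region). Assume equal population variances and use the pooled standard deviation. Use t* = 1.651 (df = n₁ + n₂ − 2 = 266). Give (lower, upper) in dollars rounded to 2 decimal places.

(-100.08, -39.92)

s_p = √[((n₁−1)s₁² + (n₂−1)s₂²)/(n₁+n₂−2)] = √[(184·129² + 82·156²)/266] = 137.8882.
SE = 137.8882·√(1/185 + 1/83) = 18.2167.
With t* = 1.651, margin = 1.651 × 18.2167 = 30.0758.
x̄₁ − x̄₂ = 324 − 394 = -70.0000; interval -70.0000 ± 30.0758 = (-100.08, -39.92).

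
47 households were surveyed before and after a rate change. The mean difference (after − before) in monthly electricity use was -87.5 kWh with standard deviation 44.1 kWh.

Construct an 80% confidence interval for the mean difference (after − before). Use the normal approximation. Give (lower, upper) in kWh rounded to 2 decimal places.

This is a matched-pairs design, so SE = s_d/√n = 44.1/√47 = 6.4326.
Margin = 1.282 × 6.4326 = 8.2466; the interval is -87.5 ± 8.2466 = (-95.75, -79.25).

(-95.75, -79.25)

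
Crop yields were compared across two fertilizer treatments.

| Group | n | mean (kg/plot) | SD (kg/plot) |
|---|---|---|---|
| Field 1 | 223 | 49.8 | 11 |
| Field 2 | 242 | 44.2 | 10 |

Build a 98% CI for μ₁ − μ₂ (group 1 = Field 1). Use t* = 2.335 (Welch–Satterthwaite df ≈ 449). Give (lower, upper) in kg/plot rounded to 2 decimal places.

(3.32, 7.88)

Per-group SEs: s₁/√n₁ = 11/√223 = 0.7366, s₂/√n₂ = 10/√242 = 0.6428.
Unpooled SE of the difference: √(0.54257956 + 0.41319184) = 0.9776.
Margin of error = t* · SE = 2.335 × 0.9776 = 2.2827.
x̄₁ − x̄₂ = 49.8 − 44.2 = 5.6000.
CI: 5.6000 ± 2.2827 = (3.32, 7.88).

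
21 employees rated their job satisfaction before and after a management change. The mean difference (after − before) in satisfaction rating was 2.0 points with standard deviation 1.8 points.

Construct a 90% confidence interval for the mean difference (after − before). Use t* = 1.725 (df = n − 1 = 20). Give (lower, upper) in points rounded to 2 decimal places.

(1.32, 2.68)

This is a matched-pairs design, so SE = s_d/√n = 1.8/√21 = 0.3928.
Margin = 1.725 × 0.3928 = 0.6776; the interval is 2.0 ± 0.6776 = (1.32, 2.68).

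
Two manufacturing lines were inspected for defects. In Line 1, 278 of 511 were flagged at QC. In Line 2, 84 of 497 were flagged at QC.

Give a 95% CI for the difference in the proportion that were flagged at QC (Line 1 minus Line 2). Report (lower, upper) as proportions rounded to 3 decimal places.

p̂₁ = 278/511 = 0.5440 and p̂₂ = 84/497 = 0.1690.
SE₁ = √(p̂₁(1−p̂₁)/n₁) = √(0.5440·0.4560/511) = 0.02203; SE₂ = √(0.1690·0.8310/497) = 0.01681.
Independent samples: SE of the difference = √(SE₁² + SE₂²) = √(0.0004853209 + 0.0002825761) = 0.02771.
z* for 95% confidence is 1.960, so the margin of error is 1.960 × 0.02771 = 0.05431.
Point estimate p̂₁ − p̂₂ = 0.5440 − 0.1690 = 0.3750.
0.3750 ± 0.05431 → (0.321, 0.429).

(0.321, 0.429)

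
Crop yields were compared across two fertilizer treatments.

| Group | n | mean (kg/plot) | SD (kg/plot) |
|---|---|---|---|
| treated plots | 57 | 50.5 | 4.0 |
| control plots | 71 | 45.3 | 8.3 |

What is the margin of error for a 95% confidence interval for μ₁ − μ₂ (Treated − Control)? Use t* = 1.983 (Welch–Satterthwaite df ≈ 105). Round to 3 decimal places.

Per-group SEs: s₁/√n₁ = 4.0/√57 = 0.5298, s₂/√n₂ = 8.3/√71 = 0.9850.
Unpooled SE of the difference: √(0.28068804 + 0.970225) = 1.1184.
Margin of error = t* · SE = 1.983 × 1.1184 = 2.2178.

2.218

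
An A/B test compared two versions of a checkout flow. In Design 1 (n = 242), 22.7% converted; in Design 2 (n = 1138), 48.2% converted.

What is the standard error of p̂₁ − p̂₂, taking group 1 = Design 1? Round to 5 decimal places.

Each SE is √(p̂(1−p̂)/n): √(0.2270·0.7730/242) = 0.02693 and √(0.4820·0.5180/1138) = 0.01481.
SE(p̂₁ − p̂₂) = √(SE₁² + SE₂²) = √(0.0007252249 + 0.0002193361) = 0.03073, since the two samples are independent.

0.03073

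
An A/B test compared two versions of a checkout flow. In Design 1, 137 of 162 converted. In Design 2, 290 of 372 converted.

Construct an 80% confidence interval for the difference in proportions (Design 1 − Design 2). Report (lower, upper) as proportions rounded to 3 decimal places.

(0.020, 0.112)

First, p̂₁ = 137/162 = 0.8457; p̂₂ = 290/372 = 0.7796.
The two standard errors are √(0.8457×0.1543/162) = 0.02838 and √(0.7796×0.2204/372) = 0.02149.
Because the samples are independent, SE_diff = √(0.02838² + 0.02149²) = 0.03560.
Using z* = 1.282 for 80%, ME = 1.282 × 0.03560 = 0.04564.
p̂₁ − p̂₂ = 0.0661; interval 0.0661 ± 0.04564 gives (0.020, 0.112).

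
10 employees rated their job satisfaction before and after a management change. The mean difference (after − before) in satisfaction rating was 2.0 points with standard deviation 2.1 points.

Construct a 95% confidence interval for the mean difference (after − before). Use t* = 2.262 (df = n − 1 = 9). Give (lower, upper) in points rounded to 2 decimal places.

(0.50, 3.50)

This is a matched-pairs design, so SE = s_d/√n = 2.1/√10 = 0.6641.
Margin = 2.262 × 0.6641 = 1.5022; the interval is 2.0 ± 1.5022 = (0.50, 3.50).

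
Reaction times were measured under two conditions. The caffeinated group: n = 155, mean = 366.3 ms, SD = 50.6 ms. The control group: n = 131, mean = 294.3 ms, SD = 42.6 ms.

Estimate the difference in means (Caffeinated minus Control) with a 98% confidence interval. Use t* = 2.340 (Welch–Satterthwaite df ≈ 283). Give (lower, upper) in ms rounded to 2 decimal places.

(59.10, 84.90)

SE₁ = s₁/√n₁ = 50.6/√155 = 4.0643; SE₂ = 42.6/√131 = 3.7220.
Independent samples, unequal variances: SE_diff = √(SE₁² + SE₂²) = √(16.51853449 + 13.853284) = 5.5111.
t* = 2.340, so margin of error = 2.340 × 5.5111 = 12.8960.
Difference in means = 366.3 − 294.3 = 72.0000.
72.0000 ± 12.8960 → (59.10, 84.90).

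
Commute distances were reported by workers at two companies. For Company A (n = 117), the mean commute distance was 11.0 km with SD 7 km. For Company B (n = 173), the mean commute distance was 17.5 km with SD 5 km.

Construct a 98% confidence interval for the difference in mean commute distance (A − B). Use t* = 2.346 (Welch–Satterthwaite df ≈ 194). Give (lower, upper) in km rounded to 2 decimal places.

Standard errors of each mean: 7/√117 = 0.6472 and 5/√173 = 0.3801.
SE(x̄₁ − x̄₂) = √(0.6472² + 0.3801²) = 0.7506 for independent samples with unequal variances.
With t* = 2.346, the margin is 2.346 × 0.7506 = 1.7609.
x̄₁ − x̄₂ = 11.0 − 17.5 = -6.5000; the interval is -6.5000 ± 1.7609 = (-8.26, -4.74).

(-8.26, -4.74)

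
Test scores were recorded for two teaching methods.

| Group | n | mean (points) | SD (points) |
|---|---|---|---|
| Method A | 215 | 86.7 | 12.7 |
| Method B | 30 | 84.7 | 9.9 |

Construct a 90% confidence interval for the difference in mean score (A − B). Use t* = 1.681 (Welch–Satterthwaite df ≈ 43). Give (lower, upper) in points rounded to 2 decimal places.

(-1.37, 5.37)

Per-group SEs: s₁/√n₁ = 12.7/√215 = 0.8661, s₂/√n₂ = 9.9/√30 = 1.8075.
Unpooled SE of the difference: √(0.75012921 + 3.26705625) = 2.0043.
Margin of error = t* · SE = 1.681 × 2.0043 = 3.3692.
x̄₁ − x̄₂ = 86.7 − 84.7 = 2.0000.
CI: 2.0000 ± 3.3692 = (-1.37, 5.37).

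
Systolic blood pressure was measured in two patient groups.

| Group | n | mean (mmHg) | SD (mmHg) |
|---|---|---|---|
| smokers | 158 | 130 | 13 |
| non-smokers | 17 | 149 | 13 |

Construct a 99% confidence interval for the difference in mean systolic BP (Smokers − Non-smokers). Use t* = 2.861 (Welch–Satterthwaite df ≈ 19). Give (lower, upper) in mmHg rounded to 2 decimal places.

SE₁ = s₁/√n₁ = 13/√158 = 1.0342; SE₂ = 13/√17 = 3.1530.
Independent samples, unequal variances: SE_diff = √(SE₁² + SE₂²) = √(1.06956964 + 9.941409) = 3.3183.
t* = 2.861, so margin of error = 2.861 × 3.3183 = 9.4937.
Difference in means = 130 − 149 = -19.0000.
-19.0000 ± 9.4937 → (-28.49, -9.51).

(-28.49, -9.51)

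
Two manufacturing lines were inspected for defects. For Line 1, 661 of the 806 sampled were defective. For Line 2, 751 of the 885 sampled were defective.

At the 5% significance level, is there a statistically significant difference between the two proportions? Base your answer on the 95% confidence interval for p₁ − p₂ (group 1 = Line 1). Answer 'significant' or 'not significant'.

Sample proportions: 661/806 = 0.8201, 751/885 = 0.8486.
Each SE is √(p̂(1−p̂)/n): √(0.8201·0.1799/806) = 0.01353 and √(0.8486·0.1514/885) = 0.01205.
SE(p̂₁ − p̂₂) = √(SE₁² + SE₂²) = √(0.0001830609 + 0.0001452025) = 0.01812, since the two samples are independent.
At 95% confidence z* = 1.960; margin = 1.960 × 0.01812 = 0.03552.
The difference is 0.8201 − 0.8486 = -0.0285, so the interval is -0.0285 ± 0.03552 = (-0.06402, 0.00702).
The interval (-0.06402, 0.00702) contains 0, so the difference is not significant.

not significant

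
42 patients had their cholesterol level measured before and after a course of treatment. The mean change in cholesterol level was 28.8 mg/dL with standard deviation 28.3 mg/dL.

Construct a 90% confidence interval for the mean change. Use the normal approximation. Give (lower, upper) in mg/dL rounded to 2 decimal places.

This is a matched-pairs design, so SE = s_d/√n = 28.3/√42 = 4.3668.
Margin = 1.645 × 4.3668 = 7.1834; the interval is 28.8 ± 7.1834 = (21.62, 35.98).

(21.62, 35.98)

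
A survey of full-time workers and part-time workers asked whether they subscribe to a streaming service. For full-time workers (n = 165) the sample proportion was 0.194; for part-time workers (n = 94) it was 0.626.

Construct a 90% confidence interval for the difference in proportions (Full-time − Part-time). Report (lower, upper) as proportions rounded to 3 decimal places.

(-0.528, -0.336)

Each SE is √(p̂(1−p̂)/n): √(0.1940·0.8060/165) = 0.03078 and √(0.6260·0.3740/94) = 0.04991.
SE(p̂₁ − p̂₂) = √(SE₁² + SE₂²) = √(0.0009474084 + 0.0024910081) = 0.05864, since the two samples are independent.
At 90% confidence z* = 1.645; margin = 1.645 × 0.05864 = 0.09646.
The difference is 0.1940 − 0.6260 = -0.4320, so the interval is -0.4320 ± 0.09646 = (-0.528, -0.336).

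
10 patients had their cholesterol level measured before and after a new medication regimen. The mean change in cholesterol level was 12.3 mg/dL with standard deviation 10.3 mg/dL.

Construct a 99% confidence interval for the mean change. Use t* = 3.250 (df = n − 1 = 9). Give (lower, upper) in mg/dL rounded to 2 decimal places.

(1.71, 22.89)

Paired design: SE = s_d/√n = 10.3/√10 = 3.2571.
t* = 3.250; margin of error = 3.250 × 3.2571 = 10.5856.
12.3 ± 10.5856 → (1.71, 22.89).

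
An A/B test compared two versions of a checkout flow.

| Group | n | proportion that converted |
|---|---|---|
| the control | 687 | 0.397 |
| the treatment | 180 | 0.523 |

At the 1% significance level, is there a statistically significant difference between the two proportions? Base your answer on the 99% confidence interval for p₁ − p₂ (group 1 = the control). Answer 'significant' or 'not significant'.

SE₁ = √(p̂₁(1−p̂₁)/n₁) = √(0.3970·0.6030/687) = 0.01867; SE₂ = √(0.5230·0.4770/180) = 0.03723.
Independent samples: SE of the difference = √(SE₁² + SE₂²) = √(0.0003485689 + 0.0013860729) = 0.04165.
z* for 99% confidence is 2.576, so the margin of error is 2.576 × 0.04165 = 0.10729.
Point estimate p̂₁ − p̂₂ = 0.3970 − 0.5230 = -0.1260.
-0.1260 ± 0.10729 → (-0.23329, -0.01871).
The interval (-0.23329, -0.01871) does not contain 0, so the difference is significant.

significant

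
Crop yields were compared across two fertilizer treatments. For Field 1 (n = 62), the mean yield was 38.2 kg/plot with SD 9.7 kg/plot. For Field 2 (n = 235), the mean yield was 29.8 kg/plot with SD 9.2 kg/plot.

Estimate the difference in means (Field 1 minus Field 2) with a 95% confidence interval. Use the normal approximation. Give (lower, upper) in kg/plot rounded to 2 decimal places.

SE₁ = s₁/√n₁ = 9.7/√62 = 1.2319; SE₂ = 9.2/√235 = 0.6001.
Independent samples, unequal variances: SE_diff = √(SE₁² + SE₂²) = √(1.51757761 + 0.36012001) = 1.3703.
z* = 1.960, so margin of error = 1.960 × 1.3703 = 2.6858.
Difference in means = 38.2 − 29.8 = 8.4000.
8.4000 ± 2.6858 → (5.71, 11.09).

(5.71, 11.09)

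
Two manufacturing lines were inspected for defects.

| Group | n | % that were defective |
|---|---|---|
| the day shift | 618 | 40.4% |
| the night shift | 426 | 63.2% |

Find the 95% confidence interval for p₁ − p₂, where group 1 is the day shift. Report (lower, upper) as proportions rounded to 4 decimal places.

Each SE is √(p̂(1−p̂)/n): √(0.4040·0.5960/618) = 0.01974 and √(0.6320·0.3680/426) = 0.02337.
SE(p̂₁ − p̂₂) = √(SE₁² + SE₂²) = √(0.0003896676 + 0.0005461569) = 0.03059, since the two samples are independent.
At 95% confidence z* = 1.960; margin = 1.960 × 0.03059 = 0.05996.
The difference is 0.4040 − 0.6320 = -0.2280, so the interval is -0.2280 ± 0.05996 = (-0.2880, -0.1680).

(-0.2880, -0.1680)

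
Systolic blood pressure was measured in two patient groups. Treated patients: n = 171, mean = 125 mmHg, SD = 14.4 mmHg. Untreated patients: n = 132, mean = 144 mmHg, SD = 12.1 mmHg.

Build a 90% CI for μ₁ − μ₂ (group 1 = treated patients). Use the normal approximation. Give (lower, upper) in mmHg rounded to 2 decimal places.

(-21.51, -16.49)

Standard errors of each mean: 14.4/√171 = 1.1012 and 12.1/√132 = 1.0532.
SE(x̄₁ − x̄₂) = √(1.1012² + 1.0532²) = 1.5238 for independent samples with unequal variances.
With z* = 1.645, the margin is 1.645 × 1.5238 = 2.5067.
x̄₁ − x̄₂ = 125 − 144 = -19.0000; the interval is -19.0000 ± 2.5067 = (-21.51, -16.49).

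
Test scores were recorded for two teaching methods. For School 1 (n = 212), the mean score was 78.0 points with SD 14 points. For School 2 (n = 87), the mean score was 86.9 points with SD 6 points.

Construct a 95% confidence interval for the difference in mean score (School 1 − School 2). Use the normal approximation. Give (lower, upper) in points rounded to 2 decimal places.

(-11.17, -6.63)

SE₁ = s₁/√n₁ = 14/√212 = 0.9615; SE₂ = 6/√87 = 0.6433.
Independent samples, unequal variances: SE_diff = √(SE₁² + SE₂²) = √(0.92448225 + 0.41383489) = 1.1569.
z* = 1.960, so margin of error = 1.960 × 1.1569 = 2.2675.
Difference in means = 78.0 − 86.9 = -8.9000.
-8.9000 ± 2.2675 → (-11.17, -6.63).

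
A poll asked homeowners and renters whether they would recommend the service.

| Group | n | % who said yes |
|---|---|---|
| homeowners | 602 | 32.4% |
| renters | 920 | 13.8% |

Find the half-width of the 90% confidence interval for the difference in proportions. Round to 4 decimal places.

0.0365

The two standard errors are √(0.3240×0.6760/602) = 0.01907 and √(0.1380×0.8620/920) = 0.01137.
Because the samples are independent, SE_diff = √(0.01907² + 0.01137²) = 0.02220.
Using z* = 1.645 for 90%, ME = 1.645 × 0.02220 = 0.03652.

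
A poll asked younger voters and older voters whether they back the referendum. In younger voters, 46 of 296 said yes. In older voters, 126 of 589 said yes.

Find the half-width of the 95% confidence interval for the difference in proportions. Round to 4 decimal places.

0.0529

First, p̂₁ = 46/296 = 0.1554; p̂₂ = 126/589 = 0.2139.
The two standard errors are √(0.1554×0.8446/296) = 0.02106 and √(0.2139×0.7861/589) = 0.01690.
Because the samples are independent, SE_diff = √(0.02106² + 0.01690²) = 0.02700.
Using z* = 1.960 for 95%, ME = 1.960 × 0.02700 = 0.05292.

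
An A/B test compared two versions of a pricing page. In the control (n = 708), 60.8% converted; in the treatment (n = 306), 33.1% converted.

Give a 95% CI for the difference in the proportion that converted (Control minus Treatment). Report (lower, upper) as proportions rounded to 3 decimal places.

(0.213, 0.341)

SE₁ = √(p̂₁(1−p̂₁)/n₁) = √(0.6080·0.3920/708) = 0.01835; SE₂ = √(0.3310·0.6690/306) = 0.02690.
Independent samples: SE of the difference = √(SE₁² + SE₂²) = √(0.0003367225 + 0.00072361) = 0.03256.
z* for 95% confidence is 1.960, so the margin of error is 1.960 × 0.03256 = 0.06382.
Point estimate p̂₁ − p̂₂ = 0.6080 − 0.3310 = 0.2770.
0.2770 ± 0.06382 → (0.213, 0.341).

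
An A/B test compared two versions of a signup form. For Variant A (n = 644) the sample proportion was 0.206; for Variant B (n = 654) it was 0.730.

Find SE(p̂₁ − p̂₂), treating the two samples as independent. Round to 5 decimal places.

0.02357

SE₁ = √(p̂₁(1−p̂₁)/n₁) = √(0.2060·0.7940/644) = 0.01594; SE₂ = √(0.7300·0.2700/654) = 0.01736.
Independent samples: SE of the difference = √(SE₁² + SE₂²) = √(0.0002540836 + 0.0003013696) = 0.02357.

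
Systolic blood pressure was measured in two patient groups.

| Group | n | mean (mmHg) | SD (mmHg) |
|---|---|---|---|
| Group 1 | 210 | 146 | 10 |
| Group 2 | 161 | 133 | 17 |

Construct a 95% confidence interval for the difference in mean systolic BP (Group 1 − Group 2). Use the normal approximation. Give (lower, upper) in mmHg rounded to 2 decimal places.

(10.05, 15.95)

Per-group SEs: s₁/√n₁ = 10/√210 = 0.6901, s₂/√n₂ = 17/√161 = 1.3398.
Unpooled SE of the difference: √(0.47623801 + 1.79506404) = 1.5071.
Margin of error = z* · SE = 1.960 × 1.5071 = 2.9539.
x̄₁ − x̄₂ = 146 − 133 = 13.0000.
CI: 13.0000 ± 2.9539 = (10.05, 15.95).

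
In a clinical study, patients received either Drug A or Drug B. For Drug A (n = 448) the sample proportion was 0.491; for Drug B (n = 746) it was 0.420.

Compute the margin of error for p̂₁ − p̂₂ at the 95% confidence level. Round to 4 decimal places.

0.0583

The two standard errors are √(0.4910×0.5090/448) = 0.02362 and √(0.4200×0.5800/746) = 0.01807.
Because the samples are independent, SE_diff = √(0.02362² + 0.01807²) = 0.02974.
Using z* = 1.960 for 95%, ME = 1.960 × 0.02974 = 0.05829.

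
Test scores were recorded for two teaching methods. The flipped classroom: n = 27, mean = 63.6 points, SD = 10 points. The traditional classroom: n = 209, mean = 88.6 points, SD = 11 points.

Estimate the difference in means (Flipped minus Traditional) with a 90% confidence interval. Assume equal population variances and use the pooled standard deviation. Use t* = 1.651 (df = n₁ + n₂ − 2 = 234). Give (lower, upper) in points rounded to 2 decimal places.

Pooled variance s_p² = [26·10² + 208·11²] / (27+209−2) = 118.6667, so s_p = 10.8934.
SE_diff = s_p·√(1/n₁ + 1/n₂) = 10.8934·√(1/27 + 1/209) = 2.2277.
t* = 1.651; margin = 1.651 × 2.2277 = 3.6779.
Difference = 63.6 − 88.6 = -25.0000.
-25.0000 ± 3.6779 → (-28.68, -21.32).

(-28.68, -21.32)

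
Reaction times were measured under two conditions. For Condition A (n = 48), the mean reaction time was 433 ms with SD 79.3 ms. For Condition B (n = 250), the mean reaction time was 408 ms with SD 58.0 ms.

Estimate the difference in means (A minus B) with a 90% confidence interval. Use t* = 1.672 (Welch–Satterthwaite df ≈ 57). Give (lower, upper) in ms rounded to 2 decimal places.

(4.90, 45.10)

Standard errors of each mean: 79.3/√48 = 11.4460 and 58.0/√250 = 3.6682.
SE(x̄₁ − x̄₂) = √(11.4460² + 3.6682²) = 12.0194 for independent samples with unequal variances.
With t* = 1.672, the margin is 1.672 × 12.0194 = 20.0964.
x̄₁ − x̄₂ = 433 − 408 = 25.0000; the interval is 25.0000 ± 20.0964 = (4.90, 45.10).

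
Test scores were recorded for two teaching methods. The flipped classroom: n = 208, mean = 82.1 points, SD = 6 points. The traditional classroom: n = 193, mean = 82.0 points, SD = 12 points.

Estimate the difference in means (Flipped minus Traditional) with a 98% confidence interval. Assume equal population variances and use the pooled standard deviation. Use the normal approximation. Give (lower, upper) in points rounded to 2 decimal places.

Pooled variance s_p² = [207·6² + 192·12²] / (208+193−2) = 87.9699, so s_p = 9.3792.
SE_diff = s_p·√(1/n₁ + 1/n₂) = 9.3792·√(1/208 + 1/193) = 0.9374.
z* = 2.326; margin = 2.326 × 0.9374 = 2.1804.
Difference = 82.1 − 82.0 = 0.1000.
0.1000 ± 2.1804 → (-2.08, 2.28).

(-2.08, 2.28)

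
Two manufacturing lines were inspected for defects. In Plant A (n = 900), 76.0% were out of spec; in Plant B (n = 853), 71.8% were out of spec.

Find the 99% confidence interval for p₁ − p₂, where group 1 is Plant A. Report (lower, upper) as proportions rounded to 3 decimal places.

(-0.012, 0.096)

Each SE is √(p̂(1−p̂)/n): √(0.7600·0.2400/900) = 0.01424 and √(0.7180·0.2820/853) = 0.01541.
SE(p̂₁ − p̂₂) = √(SE₁² + SE₂²) = √(0.0002027776 + 0.0002374681) = 0.02098, since the two samples are independent.
At 99% confidence z* = 2.576; margin = 2.576 × 0.02098 = 0.05404.
The difference is 0.7600 − 0.7180 = 0.0420, so the interval is 0.0420 ± 0.05404 = (-0.012, 0.096).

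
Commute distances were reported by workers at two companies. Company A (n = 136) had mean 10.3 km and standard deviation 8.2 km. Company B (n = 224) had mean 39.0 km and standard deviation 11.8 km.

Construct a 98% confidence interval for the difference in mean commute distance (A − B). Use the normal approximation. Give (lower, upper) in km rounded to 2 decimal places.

Standard errors of each mean: 8.2/√136 = 0.7031 and 11.8/√224 = 0.7884.
SE(x̄₁ − x̄₂) = √(0.7031² + 0.7884²) = 1.0564 for independent samples with unequal variances.
With z* = 2.326, the margin is 2.326 × 1.0564 = 2.4572.
x̄₁ − x̄₂ = 10.3 − 39.0 = -28.7000; the interval is -28.7000 ± 2.4572 = (-31.16, -26.24).

(-31.16, -26.24)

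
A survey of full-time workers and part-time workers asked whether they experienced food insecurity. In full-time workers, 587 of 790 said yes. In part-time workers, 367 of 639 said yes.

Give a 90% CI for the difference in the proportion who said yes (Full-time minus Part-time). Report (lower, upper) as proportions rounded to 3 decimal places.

(0.128, 0.210)

Sample proportions: 587/790 = 0.7430, 367/639 = 0.5743.
Each SE is √(p̂(1−p̂)/n): √(0.7430·0.2570/790) = 0.01555 and √(0.5743·0.4257/639) = 0.01956.
SE(p̂₁ − p̂₂) = √(SE₁² + SE₂²) = √(0.0002418025 + 0.0003825936) = 0.02499, since the two samples are independent.
At 90% confidence z* = 1.645; margin = 1.645 × 0.02499 = 0.04111.
The difference is 0.7430 − 0.5743 = 0.1687, so the interval is 0.1687 ± 0.04111 = (0.128, 0.210).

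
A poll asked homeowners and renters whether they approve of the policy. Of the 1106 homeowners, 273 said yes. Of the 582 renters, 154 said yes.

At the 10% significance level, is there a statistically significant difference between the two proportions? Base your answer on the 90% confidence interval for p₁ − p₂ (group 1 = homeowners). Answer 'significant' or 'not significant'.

Sample proportions: 273/1106 = 0.2468, 154/582 = 0.2646.
Each SE is √(p̂(1−p̂)/n): √(0.2468·0.7532/1106) = 0.01296 and √(0.2646·0.7354/582) = 0.01829.
SE(p̂₁ − p̂₂) = √(SE₁² + SE₂²) = √(0.0001679616 + 0.0003345241) = 0.02242, since the two samples are independent.
At 90% confidence z* = 1.645; margin = 1.645 × 0.02242 = 0.03688.
The difference is 0.2468 − 0.2646 = -0.0178, so the interval is -0.0178 ± 0.03688 = (-0.05468, 0.01908).
The interval (-0.05468, 0.01908) contains 0, so the difference is not significant.

not significant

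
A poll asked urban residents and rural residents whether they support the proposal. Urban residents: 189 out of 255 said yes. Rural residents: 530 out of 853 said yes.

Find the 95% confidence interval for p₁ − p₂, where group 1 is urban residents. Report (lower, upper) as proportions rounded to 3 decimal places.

Sample proportions: 189/255 = 0.7412, 530/853 = 0.6213.
Each SE is √(p̂(1−p̂)/n): √(0.7412·0.2588/255) = 0.02743 and √(0.6213·0.3787/853) = 0.01661.
SE(p̂₁ − p̂₂) = √(SE₁² + SE₂²) = √(0.0007524049 + 0.0002758921) = 0.03207, since the two samples are independent.
At 95% confidence z* = 1.960; margin = 1.960 × 0.03207 = 0.06286.
The difference is 0.7412 − 0.6213 = 0.1199, so the interval is 0.1199 ± 0.06286 = (0.057, 0.183).

(0.057, 0.183)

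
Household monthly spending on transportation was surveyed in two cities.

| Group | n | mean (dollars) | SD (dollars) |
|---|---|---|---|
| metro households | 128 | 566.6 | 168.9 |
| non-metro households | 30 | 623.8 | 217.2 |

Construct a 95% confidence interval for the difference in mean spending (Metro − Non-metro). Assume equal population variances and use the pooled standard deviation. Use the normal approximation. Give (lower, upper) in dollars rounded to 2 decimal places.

Pooled variance s_p² = [127·168.9² + 29·217.2²] / (128+30−2) = 31993.9425, so s_p = 178.8685.
SE_diff = s_p·√(1/n₁ + 1/n₂) = 178.8685·√(1/128 + 1/30) = 36.2825.
z* = 1.960; margin = 1.960 × 36.2825 = 71.1137.
Difference = 566.6 − 623.8 = -57.2000.
-57.2000 ± 71.1137 → (-128.31, 13.91).

(-128.31, 13.91)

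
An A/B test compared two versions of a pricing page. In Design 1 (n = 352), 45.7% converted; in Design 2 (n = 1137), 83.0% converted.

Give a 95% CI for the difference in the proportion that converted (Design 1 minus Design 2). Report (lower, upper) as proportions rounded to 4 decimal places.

(-0.4294, -0.3166)

The two standard errors are √(0.4570×0.5430/352) = 0.02655 and √(0.8300×0.1700/1137) = 0.01114.
Because the samples are independent, SE_diff = √(0.02655² + 0.01114²) = 0.02879.
Using z* = 1.960 for 95%, ME = 1.960 × 0.02879 = 0.05643.
p̂₁ − p̂₂ = -0.3730; interval -0.3730 ± 0.05643 gives (-0.4294, -0.3166).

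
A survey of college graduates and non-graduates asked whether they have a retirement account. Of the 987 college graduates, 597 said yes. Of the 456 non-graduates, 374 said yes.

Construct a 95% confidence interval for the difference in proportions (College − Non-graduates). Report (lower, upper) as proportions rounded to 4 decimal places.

First, p̂₁ = 597/987 = 0.6049; p̂₂ = 374/456 = 0.8202.
The two standard errors are √(0.6049×0.3951/987) = 0.01556 and √(0.8202×0.1798/456) = 0.01798.
Because the samples are independent, SE_diff = √(0.01556² + 0.01798²) = 0.02378.
Using z* = 1.960 for 95%, ME = 1.960 × 0.02378 = 0.04661.
p̂₁ − p̂₂ = -0.2153; interval -0.2153 ± 0.04661 gives (-0.2619, -0.1687).

(-0.2619, -0.1687)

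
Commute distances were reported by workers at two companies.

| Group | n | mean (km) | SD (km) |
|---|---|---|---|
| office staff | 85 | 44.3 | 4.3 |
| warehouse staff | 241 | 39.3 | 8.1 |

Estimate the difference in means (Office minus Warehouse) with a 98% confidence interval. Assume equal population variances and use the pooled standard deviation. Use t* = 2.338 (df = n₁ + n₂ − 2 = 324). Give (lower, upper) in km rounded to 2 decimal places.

(2.84, 7.16)

s_p = √[((n₁−1)s₁² + (n₂−1)s₂²)/(n₁+n₂−2)] = √[(84·4.3² + 240·8.1²)/324] = 7.3071.
SE = 7.3071·√(1/85 + 1/241) = 0.9218.
With t* = 2.338, margin = 2.338 × 0.9218 = 2.1552.
x̄₁ − x̄₂ = 44.3 − 39.3 = 5.0000; interval 5.0000 ± 2.1552 = (2.84, 7.16).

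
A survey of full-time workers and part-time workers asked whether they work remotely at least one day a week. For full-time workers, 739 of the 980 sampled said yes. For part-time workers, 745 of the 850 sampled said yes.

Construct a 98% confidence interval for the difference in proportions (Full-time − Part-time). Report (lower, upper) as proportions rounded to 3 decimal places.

p̂₁ = 739/980 = 0.7541 and p̂₂ = 745/850 = 0.8765.
SE₁ = √(p̂₁(1−p̂₁)/n₁) = √(0.7541·0.2459/980) = 0.01376; SE₂ = √(0.8765·0.1235/850) = 0.01128.
Independent samples: SE of the difference = √(SE₁² + SE₂²) = √(0.0001893376 + 0.0001272384) = 0.01779.
z* for 98% confidence is 2.326, so the margin of error is 2.326 × 0.01779 = 0.04138.
Point estimate p̂₁ − p̂₂ = 0.7541 − 0.8765 = -0.1224.
-0.1224 ± 0.04138 → (-0.164, -0.081).

(-0.164, -0.081)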